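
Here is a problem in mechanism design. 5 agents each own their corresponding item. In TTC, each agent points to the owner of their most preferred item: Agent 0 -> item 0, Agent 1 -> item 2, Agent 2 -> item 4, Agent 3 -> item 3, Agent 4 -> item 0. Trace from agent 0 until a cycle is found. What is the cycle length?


Step 1: Trace the pointer graph from agent 0: 0 -> 0
Step 2: A cycle is detected when we revisit agent 0
Step 3: The cycle is: 0 -> 0
Step 4: Cycle length = 1

1


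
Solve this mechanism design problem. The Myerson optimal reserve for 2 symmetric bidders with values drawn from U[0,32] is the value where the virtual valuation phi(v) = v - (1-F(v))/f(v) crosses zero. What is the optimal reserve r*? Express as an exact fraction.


Step 1: For U[0,32], F(v) = v/32 and f(v) = 1/32
Step 2: phi(v) = v - (1 - v/32)/(1/32) = v - (32 - v) = 2v - 32
Step 3: Set phi(r*) = 0: 2r* - 32 = 0
Step 4: r* = 32/2 = 16 (the number of bidders n = 2 does not enter)

16


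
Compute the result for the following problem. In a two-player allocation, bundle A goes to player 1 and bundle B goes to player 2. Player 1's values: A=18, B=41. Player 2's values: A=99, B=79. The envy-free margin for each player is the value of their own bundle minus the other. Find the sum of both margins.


Step 1: Player 1's margin = v1(A) - v1(B) = 18 - 41 = -23
Step 2: Player 2's margin = v2(B) - v2(A) = 79 - 99 = -20
Step 3: Total margin = -23 + -20 = -43

-43


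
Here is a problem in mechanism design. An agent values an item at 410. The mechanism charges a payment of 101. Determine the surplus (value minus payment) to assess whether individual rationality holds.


Step 1: Surplus = value - payment = 410 - 101 = 309
Step 2: IR is satisfied (surplus >= 0)

309


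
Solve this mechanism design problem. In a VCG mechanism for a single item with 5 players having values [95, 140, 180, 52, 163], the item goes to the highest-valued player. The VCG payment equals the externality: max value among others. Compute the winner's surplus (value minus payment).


Step 1: The winner is the agent with the highest value: agent 2 with value 180
Step 2: Values of other agents: [95, 140, 52, 163]
Step 3: VCG payment = max of others' values = 163
Step 4: Surplus = 180 - 163 = 17

17


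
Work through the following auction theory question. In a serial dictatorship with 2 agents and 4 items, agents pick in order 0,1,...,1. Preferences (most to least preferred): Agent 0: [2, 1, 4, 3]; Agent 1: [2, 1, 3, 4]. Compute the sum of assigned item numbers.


Step 1: Agent 0 picks item 2
Step 2: Agent 1 picks item 1
Step 3: Sum = 2 + 1 = 3

3


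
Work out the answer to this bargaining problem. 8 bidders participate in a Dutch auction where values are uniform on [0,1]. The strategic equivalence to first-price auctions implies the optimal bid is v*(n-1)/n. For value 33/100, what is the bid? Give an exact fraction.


Step 1: Dutch auctions are strategically equivalent to first-price auctions
Step 2: The equilibrium bid is b(v) = v*(n-1)/n
Step 3: b = 33/100 * 7/8
Step 4: b = 231/800

231/800


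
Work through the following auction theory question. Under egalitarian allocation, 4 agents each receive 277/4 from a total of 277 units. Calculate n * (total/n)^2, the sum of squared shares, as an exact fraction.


Step 1: Each agent's share = 277/4
Step 2: Square of each share = (277/4)^2 = 76729/16
Step 3: Sum of squares = 4 * 76729/16 = 76729/4

76729/4


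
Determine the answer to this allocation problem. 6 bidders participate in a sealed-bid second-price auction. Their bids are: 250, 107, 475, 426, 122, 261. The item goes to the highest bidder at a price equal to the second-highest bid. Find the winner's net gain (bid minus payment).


Step 1: Sort bids in descending order: 475, 426, 261, 250, 122, 107
Step 2: The winning bid is the highest: 475
Step 3: The payment equals the second-highest bid: 426
Step 4: Surplus = winner's bid - payment = 475 - 426 = 49

49


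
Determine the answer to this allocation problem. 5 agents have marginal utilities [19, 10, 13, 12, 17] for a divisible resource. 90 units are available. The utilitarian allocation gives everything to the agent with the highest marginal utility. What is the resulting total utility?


Step 1: The marginal utilities are [19, 10, 13, 12, 17]
Step 2: The highest marginal utility is 19
Step 3: All 90 units go to that agent
Step 4: Total utility = 19 * 90 = 1710

1710


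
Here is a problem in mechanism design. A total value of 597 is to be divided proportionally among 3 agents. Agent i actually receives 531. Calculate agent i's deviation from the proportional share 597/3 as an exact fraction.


Step 1: Proportional share = 597/3 = 199
Step 2: Agent's actual allocation = 531
Step 3: Excess = 531 - 199 = 332

332


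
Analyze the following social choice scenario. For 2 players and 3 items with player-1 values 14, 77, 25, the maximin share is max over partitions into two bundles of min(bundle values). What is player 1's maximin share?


Step 1: Item values = 14, 77, 25
Step 2: Enumerate all 2-bundle partitions and take the smaller bundle:
  Partition 1: {14} vs {77,25} -> bundles 14, 102; min = 14
  Partition 2: {77} vs {14,25} -> bundles 77, 39; min = 39
  Partition 3: {25} vs {14,77} -> bundles 25, 91; min = 25
Step 3: MMS = max(14, 39, 25) = 39

39


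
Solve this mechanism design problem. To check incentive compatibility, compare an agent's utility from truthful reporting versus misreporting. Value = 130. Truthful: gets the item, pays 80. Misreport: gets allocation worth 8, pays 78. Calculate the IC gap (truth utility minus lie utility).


Step 1: U(truth) = value - payment = 130 - 80 = 50
Step 2: U(lie) = allocation - payment = 8 - 78 = -70
Step 3: IC gap = 50 - (-70) = 120

120


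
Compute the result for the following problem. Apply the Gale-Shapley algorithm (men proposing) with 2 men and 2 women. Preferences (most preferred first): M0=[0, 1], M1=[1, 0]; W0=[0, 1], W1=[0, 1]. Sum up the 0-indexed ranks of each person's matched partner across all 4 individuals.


Step 1: Run Gale-Shapley (men propose, women hold best offer):
  M0 proposes to W0; she accepts
  M1 proposes to W1; she accepts
Step 2: Final matching: W0-M0, W1-M1
Step 3: 0-indexed ranks (man's rank of his match, then woman's): 0 + 0 + 0 + 1
Step 4: Total rank sum = 1

1


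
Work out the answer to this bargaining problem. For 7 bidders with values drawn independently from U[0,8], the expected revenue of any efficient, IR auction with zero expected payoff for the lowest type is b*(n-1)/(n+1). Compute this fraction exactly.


Step 1: By Revenue Equivalence, expected revenue = b*(n-1)/(n+1)
Step 2: Substituting n = 7, b = 8
Step 3: Revenue = 8*(7-1)/(7+1) = 8*6/8
Step 4: Revenue = 48/8 = 6

6


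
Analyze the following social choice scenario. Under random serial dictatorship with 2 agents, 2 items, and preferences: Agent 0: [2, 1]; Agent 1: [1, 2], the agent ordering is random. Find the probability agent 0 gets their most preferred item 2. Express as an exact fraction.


Step 1: Agent 0 wants item 2
Step 2: There are 2 possible orderings of agents
Step 3: In 2 orderings, agent 0 gets item 2
Step 4: Probability = 2/2 = 1

1


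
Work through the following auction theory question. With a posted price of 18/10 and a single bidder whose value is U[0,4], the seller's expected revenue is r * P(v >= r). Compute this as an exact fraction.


Step 1: Posted price r = 9/5, value support [0,4]
Step 2: P(v >= r) = (4 - 9/5)/4 = 11/20
Step 3: Expected revenue = r * P(v >= r) = 9/5 * 11/20
Step 4: Revenue = 99/100

99/100


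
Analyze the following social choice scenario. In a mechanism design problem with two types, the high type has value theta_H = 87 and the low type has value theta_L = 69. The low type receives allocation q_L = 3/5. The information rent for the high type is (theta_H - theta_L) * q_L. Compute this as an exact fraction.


Step 1: theta_H - theta_L = 87 - 69 = 18
Step 2: Information rent = (theta_H - theta_L) * q_L
Step 3: = 18 * 3/5
Step 4: = 54/5

54/5


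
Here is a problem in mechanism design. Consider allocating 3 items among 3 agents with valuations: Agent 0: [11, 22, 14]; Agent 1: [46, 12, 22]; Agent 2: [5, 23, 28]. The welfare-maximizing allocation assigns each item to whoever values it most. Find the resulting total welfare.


Step 1: For each item, find the maximum value among all agents.
Step 2: Item 0 -> Agent 1 (value 46)
Step 3: Item 1 -> Agent 2 (value 23)
Step 4: Item 2 -> Agent 2 (value 28)
Step 5: Total welfare = 46 + 23 + 28 = 97

97


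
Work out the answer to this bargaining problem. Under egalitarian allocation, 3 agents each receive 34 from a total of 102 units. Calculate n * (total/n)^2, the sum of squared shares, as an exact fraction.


Step 1: Each agent's share = 102/3 = 34
Step 2: Square of each share = (34)^2 = 1156
Step 3: Sum of squares = 3 * 1156 = 3468

3468


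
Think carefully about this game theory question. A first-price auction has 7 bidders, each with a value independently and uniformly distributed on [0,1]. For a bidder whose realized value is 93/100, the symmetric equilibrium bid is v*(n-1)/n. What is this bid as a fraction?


Step 1: The symmetric BNE bidding function is b(v) = v * (n-1) / n
Step 2: Substitute v = 93/100 and n = 7
Step 3: b = 93/100 * 6/7
Step 4: b = 279/350

279/350


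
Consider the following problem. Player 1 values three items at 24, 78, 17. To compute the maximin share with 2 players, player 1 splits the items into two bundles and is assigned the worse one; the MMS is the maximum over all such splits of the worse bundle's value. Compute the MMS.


Step 1: Item values = 24, 78, 17
Step 2: Enumerate all 2-bundle partitions and take the smaller bundle:
  Partition 1: {24} vs {78,17} -> bundles 24, 95; min = 24
  Partition 2: {78} vs {24,17} -> bundles 78, 41; min = 41
  Partition 3: {17} vs {24,78} -> bundles 17, 102; min = 17
Step 3: MMS = max(24, 41, 17) = 41

41


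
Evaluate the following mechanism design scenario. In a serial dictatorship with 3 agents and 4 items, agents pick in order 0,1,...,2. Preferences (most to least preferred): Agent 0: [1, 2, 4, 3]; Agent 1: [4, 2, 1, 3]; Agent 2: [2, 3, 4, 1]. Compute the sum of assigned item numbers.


Step 1: Agent 0 picks item 1
Step 2: Agent 1 picks item 4
Step 3: Agent 2 picks item 2
Step 4: Sum = 1 + 4 + 2 = 7

7


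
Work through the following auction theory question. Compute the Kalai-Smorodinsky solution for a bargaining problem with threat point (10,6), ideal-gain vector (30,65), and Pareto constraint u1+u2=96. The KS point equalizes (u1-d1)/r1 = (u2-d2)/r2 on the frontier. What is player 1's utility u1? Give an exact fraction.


Step 1: At the KS point, (u1-d1)/r1 = (u2-d2)/r2 = t and u1+u2 = 96
Step 2: u1 = d1 + r1*t and u2 = d2 + r2*t, so (d1 + r1*t) + (d2 + r2*t) = 96
Step 3: t = (96 - 10 - 6)/(30 + 65) = 80/95 = 16/19
Step 4: u1 = d1 + r1*t = 10 + 30 * 16/19 = 670/19
Step 5: (Check: u2 = d2 + r2*t = 1154/19; u1+u2 = 670/19 + 1154/19 = 96, on the frontier.)

670/19


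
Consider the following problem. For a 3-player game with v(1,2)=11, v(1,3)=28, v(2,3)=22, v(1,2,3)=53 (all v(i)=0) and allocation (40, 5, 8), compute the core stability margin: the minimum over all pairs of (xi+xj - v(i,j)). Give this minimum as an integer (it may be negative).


Step 1: Slack for coalition (1,2): x1+x2 - v12 = 45 - 11 = 34
Step 2: Slack for coalition (1,3): x1+x3 - v13 = 48 - 28 = 20
Step 3: Slack for coalition (2,3): x2+x3 - v23 = 13 - 22 = -9
Step 4: Minimum slack = min(34, 20, -9) = -9, attained by (2,3); coalition (2,3) can block (slack < 0), so the allocation is not in the core

-9


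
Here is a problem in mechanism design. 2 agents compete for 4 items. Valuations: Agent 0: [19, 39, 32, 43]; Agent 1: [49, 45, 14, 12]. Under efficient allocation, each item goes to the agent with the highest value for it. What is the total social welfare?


Step 1: For each item, find the maximum value among all agents.
Step 2: Item 0 -> Agent 1 (value 49)
Step 3: Item 1 -> Agent 1 (value 45)
Step 4: Item 2 -> Agent 0 (value 32)
Step 5: Item 3 -> Agent 0 (value 43)
Step 6: Total welfare = 49 + 45 + 32 + 43 = 169

169


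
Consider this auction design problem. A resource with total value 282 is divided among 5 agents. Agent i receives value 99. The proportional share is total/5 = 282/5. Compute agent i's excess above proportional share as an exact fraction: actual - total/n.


Step 1: Proportional share = 282/5
Step 2: Agent's actual allocation = 99
Step 3: Excess = 99 - 282/5 = 213/5

213/5


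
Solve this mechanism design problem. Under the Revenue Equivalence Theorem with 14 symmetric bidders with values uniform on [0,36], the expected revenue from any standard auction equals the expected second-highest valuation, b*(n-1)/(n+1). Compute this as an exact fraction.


Step 1: By Revenue Equivalence, expected revenue = b*(n-1)/(n+1)
Step 2: Substituting n = 14, b = 36
Step 3: Revenue = 36*(14-1)/(14+1) = 36*13/15
Step 4: Revenue = 468/15 = 156/5

156/5


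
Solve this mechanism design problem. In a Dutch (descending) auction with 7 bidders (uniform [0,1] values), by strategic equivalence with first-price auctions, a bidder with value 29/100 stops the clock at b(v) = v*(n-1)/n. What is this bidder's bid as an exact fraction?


Step 1: Dutch auctions are strategically equivalent to first-price auctions
Step 2: The equilibrium bid is b(v) = v*(n-1)/n
Step 3: b = 29/100 * 6/7
Step 4: b = 87/350

87/350


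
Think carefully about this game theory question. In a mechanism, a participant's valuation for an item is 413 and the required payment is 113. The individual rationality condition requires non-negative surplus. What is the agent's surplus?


Step 1: Surplus = value - payment = 413 - 113 = 300
Step 2: IR is satisfied (surplus >= 0)

300


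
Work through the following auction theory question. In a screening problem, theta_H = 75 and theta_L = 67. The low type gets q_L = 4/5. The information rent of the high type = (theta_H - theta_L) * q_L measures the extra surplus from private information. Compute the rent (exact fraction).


Step 1: theta_H - theta_L = 75 - 67 = 8
Step 2: Information rent = (theta_H - theta_L) * q_L
Step 3: = 8 * 4/5
Step 4: = 32/5

32/5


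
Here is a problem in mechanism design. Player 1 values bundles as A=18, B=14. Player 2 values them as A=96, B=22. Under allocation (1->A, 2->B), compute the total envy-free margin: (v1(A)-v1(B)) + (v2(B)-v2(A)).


Step 1: Player 1's margin = v1(A) - v1(B) = 18 - 14 = 4
Step 2: Player 2's margin = v2(B) - v2(A) = 22 - 96 = -74
Step 3: Total margin = 4 + -74 = -70

-70


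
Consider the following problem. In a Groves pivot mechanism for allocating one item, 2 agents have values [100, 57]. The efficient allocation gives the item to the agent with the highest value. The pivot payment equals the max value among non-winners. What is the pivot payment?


Step 1: The efficient winner is agent 0 with value 100
Step 2: Other agents' values: [57]
Step 3: Pivot payment = max(others) = 57
Step 4: The winner pays 57

57


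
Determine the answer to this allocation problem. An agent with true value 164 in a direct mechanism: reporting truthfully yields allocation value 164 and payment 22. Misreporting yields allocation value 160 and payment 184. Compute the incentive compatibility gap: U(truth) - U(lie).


Step 1: U(truth) = value - payment = 164 - 22 = 142
Step 2: U(lie) = allocation - payment = 160 - 184 = -24
Step 3: IC gap = 142 - (-24) = 166

166


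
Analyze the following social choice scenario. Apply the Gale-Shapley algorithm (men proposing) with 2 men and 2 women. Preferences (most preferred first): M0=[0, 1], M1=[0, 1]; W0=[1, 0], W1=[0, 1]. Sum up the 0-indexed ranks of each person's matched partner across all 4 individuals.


Step 1: Run Gale-Shapley (men propose, women hold best offer):
  M0 proposes to W0; she accepts
  M1 proposes to W0; she switches from M0
  M0 proposes to W1; she accepts
Step 2: Final matching: W0-M1, W1-M0
Step 3: 0-indexed ranks (man's rank of his match, then woman's): 0 + 0 + 1 + 0
Step 4: Total rank sum = 1

1


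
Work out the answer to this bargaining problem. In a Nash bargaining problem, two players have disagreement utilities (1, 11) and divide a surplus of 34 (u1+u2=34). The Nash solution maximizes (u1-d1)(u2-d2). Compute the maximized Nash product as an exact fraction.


Step 1: The Nash solution splits surplus symmetrically above the disagreement point
Step 2: u1 = (total + d1 - d2)/2 = (34 + 1 - 11)/2 = 12
Step 3: u2 = (total - d1 + d2)/2 = (34 - 1 + 11)/2 = 22
Step 4: Nash product = (12 - 1) * (22 - 11)
Step 5: = 11 * 11 = 121

121


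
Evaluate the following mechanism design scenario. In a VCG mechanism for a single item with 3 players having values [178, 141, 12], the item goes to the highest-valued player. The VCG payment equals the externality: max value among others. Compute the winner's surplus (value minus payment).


Step 1: The winner is the agent with the highest value: agent 0 with value 178
Step 2: Values of other agents: [141, 12]
Step 3: VCG payment = max of others' values = 141
Step 4: Surplus = 178 - 141 = 37

37


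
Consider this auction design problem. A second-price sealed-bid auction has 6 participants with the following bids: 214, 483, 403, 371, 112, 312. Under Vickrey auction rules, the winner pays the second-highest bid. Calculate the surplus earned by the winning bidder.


Step 1: Sort bids in descending order: 483, 403, 371, 312, 214, 112
Step 2: The winning bid is the highest: 483
Step 3: The payment equals the second-highest bid: 403
Step 4: Surplus = winner's bid - payment = 483 - 403 = 80

80


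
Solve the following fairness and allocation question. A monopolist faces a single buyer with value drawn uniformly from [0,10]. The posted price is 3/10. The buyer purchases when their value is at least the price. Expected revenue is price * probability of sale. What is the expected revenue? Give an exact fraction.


Step 1: Posted price r = 3/10, value support [0,10]
Step 2: P(v >= r) = (10 - 3/10)/10 = 97/100
Step 3: Expected revenue = r * P(v >= r) = 3/10 * 97/100
Step 4: Revenue = 291/1000

291/1000


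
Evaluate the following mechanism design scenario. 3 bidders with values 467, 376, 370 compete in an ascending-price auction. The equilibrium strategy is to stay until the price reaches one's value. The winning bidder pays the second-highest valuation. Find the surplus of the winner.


Step 1: Identify the highest value: 467
Step 2: Identify the second-highest value: 376
Step 3: The final price = second-highest value = 376
Step 4: Surplus = 467 - 376 = 91

91


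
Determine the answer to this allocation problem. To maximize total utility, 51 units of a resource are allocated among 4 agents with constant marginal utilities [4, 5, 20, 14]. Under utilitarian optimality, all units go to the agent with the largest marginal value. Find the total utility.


Step 1: The marginal utilities are [4, 5, 20, 14]
Step 2: The highest marginal utility is 20
Step 3: All 51 units go to that agent
Step 4: Total utility = 20 * 51 = 1020

1020


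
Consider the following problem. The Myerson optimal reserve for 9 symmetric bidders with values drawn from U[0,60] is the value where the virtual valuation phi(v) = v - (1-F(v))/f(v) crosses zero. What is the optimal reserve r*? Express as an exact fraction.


Step 1: For U[0,60], F(v) = v/60 and f(v) = 1/60
Step 2: phi(v) = v - (1 - v/60)/(1/60) = v - (60 - v) = 2v - 60
Step 3: Set phi(r*) = 0: 2r* - 60 = 0
Step 4: r* = 60/2 = 30 (the number of bidders n = 9 does not enter)

30


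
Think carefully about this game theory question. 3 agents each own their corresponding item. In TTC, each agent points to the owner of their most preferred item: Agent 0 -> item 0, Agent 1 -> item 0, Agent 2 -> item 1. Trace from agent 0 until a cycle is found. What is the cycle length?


Step 1: Trace the pointer graph from agent 0: 0 -> 0
Step 2: A cycle is detected when we revisit agent 0
Step 3: The cycle is: 0 -> 0
Step 4: Cycle length = 1

1


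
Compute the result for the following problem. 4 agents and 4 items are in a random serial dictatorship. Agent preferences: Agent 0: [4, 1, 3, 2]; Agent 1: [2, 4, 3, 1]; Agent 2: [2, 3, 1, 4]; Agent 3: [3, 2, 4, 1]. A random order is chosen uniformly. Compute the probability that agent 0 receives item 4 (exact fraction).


Step 1: Agent 0 wants item 4
Step 2: There are 24 possible orderings of agents
Step 3: In 19 orderings, agent 0 gets item 4
Step 4: Probability = 19/24

19/24


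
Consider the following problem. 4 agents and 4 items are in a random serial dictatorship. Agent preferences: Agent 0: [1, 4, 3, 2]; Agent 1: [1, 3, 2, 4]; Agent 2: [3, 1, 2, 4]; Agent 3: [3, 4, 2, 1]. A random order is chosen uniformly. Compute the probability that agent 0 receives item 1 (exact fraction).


Step 1: Agent 0 wants item 1
Step 2: There are 24 possible orderings of agents
Step 3: In 11 orderings, agent 0 gets item 1
Step 4: Probability = 11/24

11/24


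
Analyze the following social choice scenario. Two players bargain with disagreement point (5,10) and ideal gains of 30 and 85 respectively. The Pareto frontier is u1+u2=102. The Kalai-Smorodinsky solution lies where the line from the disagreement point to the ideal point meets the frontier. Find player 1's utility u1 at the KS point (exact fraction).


Step 1: At the KS point, (u1-d1)/r1 = (u2-d2)/r2 = t and u1+u2 = 102
Step 2: u1 = d1 + r1*t and u2 = d2 + r2*t, so (d1 + r1*t) + (d2 + r2*t) = 102
Step 3: t = (102 - 5 - 10)/(30 + 85) = 87/115
Step 4: u1 = d1 + r1*t = 5 + 30 * 87/115 = 637/23
Step 5: (Check: u2 = d2 + r2*t = 1709/23; u1+u2 = 637/23 + 1709/23 = 102, on the frontier.)

637/23


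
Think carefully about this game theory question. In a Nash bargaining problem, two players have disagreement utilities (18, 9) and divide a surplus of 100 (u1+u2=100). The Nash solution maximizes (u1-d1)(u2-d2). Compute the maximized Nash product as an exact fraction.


Step 1: The Nash solution splits surplus symmetrically above the disagreement point
Step 2: u1 = (total + d1 - d2)/2 = (100 + 18 - 9)/2 = 109/2
Step 3: u2 = (total - d1 + d2)/2 = (100 - 18 + 9)/2 = 91/2
Step 4: Nash product = (109/2 - 18) * (91/2 - 9)
Step 5: = 73/2 * 73/2 = 5329/4

5329/4


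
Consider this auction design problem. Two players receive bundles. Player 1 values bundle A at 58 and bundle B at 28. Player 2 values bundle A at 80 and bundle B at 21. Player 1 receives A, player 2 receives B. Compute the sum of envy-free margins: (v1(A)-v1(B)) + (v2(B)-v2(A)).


Step 1: Player 1's margin = v1(A) - v1(B) = 58 - 28 = 30
Step 2: Player 2's margin = v2(B) - v2(A) = 21 - 80 = -59
Step 3: Total margin = 30 + -59 = -29

-29


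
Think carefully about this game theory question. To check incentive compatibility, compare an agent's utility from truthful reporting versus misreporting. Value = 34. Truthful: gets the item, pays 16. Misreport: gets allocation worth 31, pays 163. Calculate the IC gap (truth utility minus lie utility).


Step 1: U(truth) = value - payment = 34 - 16 = 18
Step 2: U(lie) = allocation - payment = 31 - 163 = -132
Step 3: IC gap = 18 - (-132) = 150

150


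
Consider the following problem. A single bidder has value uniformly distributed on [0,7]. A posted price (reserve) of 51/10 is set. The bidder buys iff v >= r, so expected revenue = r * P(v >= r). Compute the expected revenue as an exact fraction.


Step 1: Posted price r = 51/10, value support [0,7]
Step 2: P(v >= r) = (7 - 51/10)/7 = 19/70
Step 3: Expected revenue = r * P(v >= r) = 51/10 * 19/70
Step 4: Revenue = 969/700

969/700


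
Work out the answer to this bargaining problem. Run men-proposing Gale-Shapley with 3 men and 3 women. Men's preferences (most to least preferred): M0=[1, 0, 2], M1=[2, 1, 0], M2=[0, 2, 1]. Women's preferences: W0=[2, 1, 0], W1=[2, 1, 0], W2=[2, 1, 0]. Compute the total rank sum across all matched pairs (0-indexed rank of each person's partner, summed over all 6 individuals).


Step 1: Run Gale-Shapley (men propose, women hold best offer):
  M0 proposes to W1; she accepts
  M1 proposes to W2; she accepts
  M2 proposes to W0; she accepts
Step 2: Final matching: W0-M2, W1-M0, W2-M1
Step 3: 0-indexed ranks (man's rank of his match, then woman's): 0 + 0 + 0 + 2 + 0 + 1
Step 4: Total rank sum = 3

3


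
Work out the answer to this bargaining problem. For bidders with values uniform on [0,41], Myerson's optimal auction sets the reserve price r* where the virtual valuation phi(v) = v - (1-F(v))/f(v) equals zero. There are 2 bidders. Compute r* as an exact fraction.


Step 1: For U[0,41], F(v) = v/41 and f(v) = 1/41
Step 2: phi(v) = v - (1 - v/41)/(1/41) = v - (41 - v) = 2v - 41
Step 3: Set phi(r*) = 0: 2r* - 41 = 0
Step 4: r* = 41/2 (the number of bidders n = 2 does not enter)

41/2


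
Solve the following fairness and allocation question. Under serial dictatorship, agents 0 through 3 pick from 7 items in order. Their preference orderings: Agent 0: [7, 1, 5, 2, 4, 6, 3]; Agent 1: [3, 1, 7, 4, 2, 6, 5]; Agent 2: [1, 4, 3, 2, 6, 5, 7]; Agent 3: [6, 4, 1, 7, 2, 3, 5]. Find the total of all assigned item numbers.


Step 1: Agent 0 picks item 7
Step 2: Agent 1 picks item 3
Step 3: Agent 2 picks item 1
Step 4: Agent 3 picks item 6
Step 5: Sum = 7 + 3 + 1 + 6 = 17

17


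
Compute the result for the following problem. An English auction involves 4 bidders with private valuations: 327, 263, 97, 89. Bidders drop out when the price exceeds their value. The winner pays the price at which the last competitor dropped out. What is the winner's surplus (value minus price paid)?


Step 1: Identify the highest value: 327
Step 2: Identify the second-highest value: 263
Step 3: The final price = second-highest value = 263
Step 4: Surplus = 327 - 263 = 64

64


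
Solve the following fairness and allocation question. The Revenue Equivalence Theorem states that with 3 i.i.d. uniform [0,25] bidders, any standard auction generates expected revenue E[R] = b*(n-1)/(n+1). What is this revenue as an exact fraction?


Step 1: By Revenue Equivalence, expected revenue = b*(n-1)/(n+1)
Step 2: Substituting n = 3, b = 25
Step 3: Revenue = 25*(3-1)/(3+1) = 25*2/4
Step 4: Revenue = 50/4 = 25/2

25/2


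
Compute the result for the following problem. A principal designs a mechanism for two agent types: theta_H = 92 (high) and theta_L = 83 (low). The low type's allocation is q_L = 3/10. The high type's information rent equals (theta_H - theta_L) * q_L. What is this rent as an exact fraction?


Step 1: theta_H - theta_L = 92 - 83 = 9
Step 2: Information rent = (theta_H - theta_L) * q_L
Step 3: = 9 * 3/10
Step 4: = 27/10

27/10


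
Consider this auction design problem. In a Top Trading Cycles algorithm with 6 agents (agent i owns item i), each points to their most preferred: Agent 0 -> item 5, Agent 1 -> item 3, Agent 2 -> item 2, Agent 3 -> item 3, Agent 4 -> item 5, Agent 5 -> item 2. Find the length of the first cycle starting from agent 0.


Step 1: Trace the pointer graph from agent 0: 0 -> 5 -> 2 -> 2
Step 2: A cycle is detected when we revisit agent 2
Step 3: The cycle is: 2 -> 2
Step 4: Cycle length = 1

1


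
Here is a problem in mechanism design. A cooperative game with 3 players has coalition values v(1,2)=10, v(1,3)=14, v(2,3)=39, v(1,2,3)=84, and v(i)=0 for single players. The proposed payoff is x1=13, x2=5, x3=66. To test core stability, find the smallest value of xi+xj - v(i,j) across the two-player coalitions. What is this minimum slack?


Step 1: Slack for coalition (1,2): x1+x2 - v12 = 18 - 10 = 8
Step 2: Slack for coalition (1,3): x1+x3 - v13 = 79 - 14 = 65
Step 3: Slack for coalition (2,3): x2+x3 - v23 = 71 - 39 = 32
Step 4: Minimum slack = min(8, 65, 32) = 8, attained by (1,2); no pair can gain by deviating, so the allocation is in the core

8


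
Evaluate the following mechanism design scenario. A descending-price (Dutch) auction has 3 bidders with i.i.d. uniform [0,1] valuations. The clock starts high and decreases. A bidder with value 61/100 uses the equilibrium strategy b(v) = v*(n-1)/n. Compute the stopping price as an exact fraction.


Step 1: Dutch auctions are strategically equivalent to first-price auctions
Step 2: The equilibrium bid is b(v) = v*(n-1)/n
Step 3: b = 61/100 * 2/3
Step 4: b = 61/150

61/150


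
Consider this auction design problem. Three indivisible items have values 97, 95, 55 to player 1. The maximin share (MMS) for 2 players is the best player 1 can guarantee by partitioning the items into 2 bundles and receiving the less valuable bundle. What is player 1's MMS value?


Step 1: Item values = 97, 95, 55
Step 2: Enumerate all 2-bundle partitions and take the smaller bundle:
  Partition 1: {97} vs {95,55} -> bundles 97, 150; min = 97
  Partition 2: {95} vs {97,55} -> bundles 95, 152; min = 95
  Partition 3: {55} vs {97,95} -> bundles 55, 192; min = 55
Step 3: MMS = max(97, 95, 55) = 97

97


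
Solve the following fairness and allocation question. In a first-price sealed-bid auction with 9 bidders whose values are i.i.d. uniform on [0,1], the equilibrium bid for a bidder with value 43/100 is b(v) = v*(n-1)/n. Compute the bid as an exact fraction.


Step 1: The symmetric BNE bidding function is b(v) = v * (n-1) / n
Step 2: Substitute v = 43/100 and n = 9
Step 3: b = 43/100 * 8/9
Step 4: b = 86/225

86/225


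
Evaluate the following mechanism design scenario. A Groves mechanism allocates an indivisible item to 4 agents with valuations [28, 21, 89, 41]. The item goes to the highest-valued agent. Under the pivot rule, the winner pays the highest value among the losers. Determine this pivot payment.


Step 1: The efficient winner is agent 2 with value 89
Step 2: Other agents' values: [28, 21, 41]
Step 3: Pivot payment = max(others) = 41
Step 4: The winner pays 41

41


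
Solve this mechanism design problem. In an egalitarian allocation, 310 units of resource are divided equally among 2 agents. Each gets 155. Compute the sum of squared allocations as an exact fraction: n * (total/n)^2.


Step 1: Each agent's share = 310/2 = 155
Step 2: Square of each share = (155)^2 = 24025
Step 3: Sum of squares = 2 * 24025 = 48050

48050


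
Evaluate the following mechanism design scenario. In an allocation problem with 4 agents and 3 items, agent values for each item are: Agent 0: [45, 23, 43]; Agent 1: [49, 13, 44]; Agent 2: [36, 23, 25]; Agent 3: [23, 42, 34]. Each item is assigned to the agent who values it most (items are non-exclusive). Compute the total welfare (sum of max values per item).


Step 1: For each item, find the maximum value among all agents.
Step 2: Item 0 -> Agent 1 (value 49)
Step 3: Item 1 -> Agent 3 (value 42)
Step 4: Item 2 -> Agent 1 (value 44)
Step 5: Total welfare = 49 + 42 + 44 = 135

135


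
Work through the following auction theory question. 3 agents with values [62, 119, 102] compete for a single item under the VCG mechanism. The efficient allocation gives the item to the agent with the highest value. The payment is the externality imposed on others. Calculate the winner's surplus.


Step 1: The winner is the agent with the highest value: agent 1 with value 119
Step 2: Values of other agents: [62, 102]
Step 3: VCG payment = max of others' values = 102
Step 4: Surplus = 119 - 102 = 17

17


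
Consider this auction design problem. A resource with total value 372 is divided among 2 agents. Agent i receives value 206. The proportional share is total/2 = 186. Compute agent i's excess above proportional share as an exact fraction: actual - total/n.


Step 1: Proportional share = 372/2 = 186
Step 2: Agent's actual allocation = 206
Step 3: Excess = 206 - 186 = 20

20


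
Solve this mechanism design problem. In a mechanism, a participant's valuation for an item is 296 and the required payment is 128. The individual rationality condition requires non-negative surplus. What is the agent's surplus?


Step 1: Surplus = value - payment = 296 - 128 = 168
Step 2: IR is satisfied (surplus >= 0)

168


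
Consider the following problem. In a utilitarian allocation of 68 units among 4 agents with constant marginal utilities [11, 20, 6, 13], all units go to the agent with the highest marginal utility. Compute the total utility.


Step 1: The marginal utilities are [11, 20, 6, 13]
Step 2: The highest marginal utility is 20
Step 3: All 68 units go to that agent
Step 4: Total utility = 20 * 68 = 1360

1360


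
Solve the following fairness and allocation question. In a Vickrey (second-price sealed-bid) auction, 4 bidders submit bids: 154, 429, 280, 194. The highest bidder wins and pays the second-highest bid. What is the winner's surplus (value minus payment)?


Step 1: Sort bids in descending order: 429, 280, 194, 154
Step 2: The winning bid is the highest: 429
Step 3: The payment equals the second-highest bid: 280
Step 4: Surplus = winner's bid - payment = 429 - 280 = 149

149


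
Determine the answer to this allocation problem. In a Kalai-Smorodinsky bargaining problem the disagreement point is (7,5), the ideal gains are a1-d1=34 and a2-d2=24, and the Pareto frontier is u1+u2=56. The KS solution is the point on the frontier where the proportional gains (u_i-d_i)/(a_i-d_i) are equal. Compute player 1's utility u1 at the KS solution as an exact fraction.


Step 1: At the KS point, (u1-d1)/r1 = (u2-d2)/r2 = t and u1+u2 = 56
Step 2: u1 = d1 + r1*t and u2 = d2 + r2*t, so (d1 + r1*t) + (d2 + r2*t) = 56
Step 3: t = (56 - 7 - 5)/(34 + 24) = 44/58 = 22/29
Step 4: u1 = d1 + r1*t = 7 + 34 * 22/29 = 951/29
Step 5: (Check: u2 = d2 + r2*t = 673/29; u1+u2 = 951/29 + 673/29 = 56, on the frontier.)

951/29


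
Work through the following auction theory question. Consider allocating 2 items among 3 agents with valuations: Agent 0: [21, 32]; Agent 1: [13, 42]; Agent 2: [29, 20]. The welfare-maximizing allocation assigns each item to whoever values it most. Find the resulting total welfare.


Step 1: For each item, find the maximum value among all agents.
Step 2: Item 0 -> Agent 2 (value 29)
Step 3: Item 1 -> Agent 1 (value 42)
Step 4: Total welfare = 29 + 42 = 71

71


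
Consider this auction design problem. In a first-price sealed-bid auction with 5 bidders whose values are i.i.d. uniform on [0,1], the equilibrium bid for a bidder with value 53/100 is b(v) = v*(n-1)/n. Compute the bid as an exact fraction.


Step 1: The symmetric BNE bidding function is b(v) = v * (n-1) / n
Step 2: Substitute v = 53/100 and n = 5
Step 3: b = 53/100 * 4/5
Step 4: b = 53/125

53/125


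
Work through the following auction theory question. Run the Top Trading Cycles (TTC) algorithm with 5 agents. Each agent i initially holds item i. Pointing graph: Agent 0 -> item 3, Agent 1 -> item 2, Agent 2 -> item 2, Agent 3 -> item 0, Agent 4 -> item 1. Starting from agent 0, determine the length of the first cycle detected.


Step 1: Trace the pointer graph from agent 0: 0 -> 3 -> 0
Step 2: A cycle is detected when we revisit agent 0
Step 3: The cycle is: 0 -> 3 -> 0
Step 4: Cycle length = 2

2


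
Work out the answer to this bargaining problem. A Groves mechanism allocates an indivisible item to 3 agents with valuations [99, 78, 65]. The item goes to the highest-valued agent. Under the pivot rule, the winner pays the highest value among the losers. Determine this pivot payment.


Step 1: The efficient winner is agent 0 with value 99
Step 2: Other agents' values: [78, 65]
Step 3: Pivot payment = max(others) = 78
Step 4: The winner pays 78

78


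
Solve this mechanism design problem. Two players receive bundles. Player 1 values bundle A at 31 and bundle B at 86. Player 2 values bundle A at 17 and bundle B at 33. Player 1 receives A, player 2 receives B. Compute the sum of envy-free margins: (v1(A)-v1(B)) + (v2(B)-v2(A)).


Step 1: Player 1's margin = v1(A) - v1(B) = 31 - 86 = -55
Step 2: Player 2's margin = v2(B) - v2(A) = 33 - 17 = 16
Step 3: Total margin = -55 + 16 = -39

-39


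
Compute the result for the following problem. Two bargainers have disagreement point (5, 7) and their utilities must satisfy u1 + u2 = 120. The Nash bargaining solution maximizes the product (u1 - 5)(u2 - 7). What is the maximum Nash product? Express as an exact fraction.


Step 1: The Nash solution splits surplus symmetrically above the disagreement point
Step 2: u1 = (total + d1 - d2)/2 = (120 + 5 - 7)/2 = 59
Step 3: u2 = (total - d1 + d2)/2 = (120 - 5 + 7)/2 = 61
Step 4: Nash product = (59 - 5) * (61 - 7)
Step 5: = 54 * 54 = 2916

2916


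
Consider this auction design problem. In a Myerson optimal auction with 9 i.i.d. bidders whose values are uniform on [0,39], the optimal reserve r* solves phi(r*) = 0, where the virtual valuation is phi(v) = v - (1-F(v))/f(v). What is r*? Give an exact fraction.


Step 1: For U[0,39], F(v) = v/39 and f(v) = 1/39
Step 2: phi(v) = v - (1 - v/39)/(1/39) = v - (39 - v) = 2v - 39
Step 3: Set phi(r*) = 0: 2r* - 39 = 0
Step 4: r* = 39/2 (the number of bidders n = 9 does not enter)

39/2


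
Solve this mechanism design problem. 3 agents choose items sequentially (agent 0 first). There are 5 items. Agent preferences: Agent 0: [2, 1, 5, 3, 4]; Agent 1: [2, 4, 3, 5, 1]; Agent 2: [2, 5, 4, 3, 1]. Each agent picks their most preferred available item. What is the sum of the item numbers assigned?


Step 1: Agent 0 picks item 2
Step 2: Agent 1 picks item 4
Step 3: Agent 2 picks item 5
Step 4: Sum = 2 + 4 + 5 = 11

11


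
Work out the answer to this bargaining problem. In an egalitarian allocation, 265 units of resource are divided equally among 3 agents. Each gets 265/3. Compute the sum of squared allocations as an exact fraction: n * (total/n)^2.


Step 1: Each agent's share = 265/3
Step 2: Square of each share = (265/3)^2 = 70225/9
Step 3: Sum of squares = 3 * 70225/9 = 70225/3

70225/3


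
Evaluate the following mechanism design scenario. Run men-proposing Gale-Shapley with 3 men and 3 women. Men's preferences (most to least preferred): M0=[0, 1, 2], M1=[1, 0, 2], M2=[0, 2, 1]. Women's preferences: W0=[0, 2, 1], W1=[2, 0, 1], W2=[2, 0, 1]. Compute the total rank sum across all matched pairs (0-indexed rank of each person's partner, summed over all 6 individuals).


Step 1: Run Gale-Shapley (men propose, women hold best offer):
  M0 proposes to W0; she accepts
  M1 proposes to W1; she accepts
  M2 proposes to W0; rejected
  M2 proposes to W2; she accepts
Step 2: Final matching: W0-M0, W1-M1, W2-M2
Step 3: 0-indexed ranks (man's rank of his match, then woman's): 0 + 0 + 0 + 2 + 1 + 0
Step 4: Total rank sum = 3

3


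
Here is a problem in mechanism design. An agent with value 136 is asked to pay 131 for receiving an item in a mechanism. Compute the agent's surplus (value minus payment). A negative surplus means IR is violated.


Step 1: Surplus = value - payment = 136 - 131 = 5
Step 2: IR is satisfied (surplus >= 0)

5


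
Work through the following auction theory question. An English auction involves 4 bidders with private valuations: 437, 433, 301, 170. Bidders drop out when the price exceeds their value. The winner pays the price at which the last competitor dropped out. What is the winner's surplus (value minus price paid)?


Step 1: Identify the highest value: 437
Step 2: Identify the second-highest value: 433
Step 3: The final price = second-highest value = 433
Step 4: Surplus = 437 - 433 = 4

4


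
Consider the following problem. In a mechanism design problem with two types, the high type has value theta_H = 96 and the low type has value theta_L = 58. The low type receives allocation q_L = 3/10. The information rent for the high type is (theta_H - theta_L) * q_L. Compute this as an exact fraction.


Step 1: theta_H - theta_L = 96 - 58 = 38
Step 2: Information rent = (theta_H - theta_L) * q_L
Step 3: = 38 * 3/10
Step 4: = 57/5

57/5


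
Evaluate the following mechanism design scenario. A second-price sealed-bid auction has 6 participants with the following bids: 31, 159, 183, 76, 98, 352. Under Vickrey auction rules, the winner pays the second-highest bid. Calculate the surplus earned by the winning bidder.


Step 1: Sort bids in descending order: 352, 183, 159, 98, 76, 31
Step 2: The winning bid is the highest: 352
Step 3: The payment equals the second-highest bid: 183
Step 4: Surplus = winner's bid - payment = 352 - 183 = 169

169
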